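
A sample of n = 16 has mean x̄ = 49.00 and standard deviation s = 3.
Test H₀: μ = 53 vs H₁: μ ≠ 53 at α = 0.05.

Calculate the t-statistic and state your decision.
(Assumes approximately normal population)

Answer: t = -5.3333, reject H₀

Derivation:
df = n - 1 = 15
SE = s/√n = 3/√16 = 0.7500
t = (x̄ - μ₀)/SE = (49.00 - 53)/0.7500 = -5.3333
Critical value: t_{0.025,15} = ±2.131
p-value ≈ 0.0001
Decision: reject H₀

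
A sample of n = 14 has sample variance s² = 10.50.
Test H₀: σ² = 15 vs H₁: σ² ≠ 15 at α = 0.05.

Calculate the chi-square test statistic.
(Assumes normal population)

Answer: χ² = 9.1000, fail to reject H₀

Derivation:
df = n - 1 = 13
χ² = (n-1)s²/σ₀² = 13×10.50/15 = 9.1000
Critical values: χ²_{0.975,13} = 5.009, χ²_{0.025,13} = 24.736
Rejection region: χ² < 5.009 or χ² > 24.736
Decision: fail to reject H₀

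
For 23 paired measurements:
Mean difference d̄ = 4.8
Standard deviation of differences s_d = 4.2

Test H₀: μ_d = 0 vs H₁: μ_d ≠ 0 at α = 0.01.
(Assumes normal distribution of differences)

Answer: t = 5.4807, reject H₀

Derivation:
df = n - 1 = 22
SE = s_d/√n = 4.2/√23 = 0.8758
t = d̄/SE = 4.8/0.8758 = 5.4807
Critical value: t_{0.005,22} = ±2.819
p-value < 0.0001
Decision: reject H₀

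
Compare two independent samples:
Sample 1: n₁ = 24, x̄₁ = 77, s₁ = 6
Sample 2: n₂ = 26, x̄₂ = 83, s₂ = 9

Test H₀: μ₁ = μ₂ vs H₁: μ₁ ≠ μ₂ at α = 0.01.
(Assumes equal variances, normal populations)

Answer: t = -2.7493, reject H₀

Derivation:
Pooled variance: s²_p = [23×6² + 25×9²]/(48) = 59.4375
s_p = 7.7096
SE = s_p×√(1/n₁ + 1/n₂) = 7.7096×√(1/24 + 1/26) = 2.1824
t = (x̄₁ - x̄₂)/SE = (77 - 83)/2.1824 = -2.7493
df = 48, t-critical = ±2.682
Decision: reject H₀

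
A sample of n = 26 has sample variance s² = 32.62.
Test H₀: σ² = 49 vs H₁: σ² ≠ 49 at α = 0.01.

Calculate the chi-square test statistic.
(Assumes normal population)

Answer: χ² = 16.6429, fail to reject H₀

Derivation:
df = n - 1 = 25
χ² = (n-1)s²/σ₀² = 25×32.62/49 = 16.6429
Critical values: χ²_{0.995,25} = 10.520, χ²_{0.005,25} = 46.928
Rejection region: χ² < 10.520 or χ² > 46.928
Decision: fail to reject H₀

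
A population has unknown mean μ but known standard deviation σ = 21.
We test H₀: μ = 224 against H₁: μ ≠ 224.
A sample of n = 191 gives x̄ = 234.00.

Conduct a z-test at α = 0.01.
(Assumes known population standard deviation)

Answer: z = 6.5811, reject H₀

Derivation:
Standard error: SE = σ/√n = 21/√191 = 1.5195
z-statistic: z = (x̄ - μ₀)/SE = (234.00 - 224)/1.5195 = 6.5811
Critical value: ±2.576
p-value < 0.0001
Decision: reject H₀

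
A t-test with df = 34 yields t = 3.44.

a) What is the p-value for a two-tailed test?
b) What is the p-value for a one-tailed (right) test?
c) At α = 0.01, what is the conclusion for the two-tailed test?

Using t-distribution with df = 34:
a) Two-tailed: p = 2×P(T > 3.44) = 0.0016
b) One-tailed: p = P(T > 3.44) = 0.0008
c) 0.0016 < 0.01, reject H₀

Answer: a) 0.0016, b) 0.0008, c) reject H₀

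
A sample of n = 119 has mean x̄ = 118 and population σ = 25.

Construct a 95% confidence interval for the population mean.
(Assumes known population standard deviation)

Confidence level: 95%, α = 0.05
z_0.025 = 1.960
SE = σ/√n = 25/√119 = 2.2917
Margin of error = 1.960 × 2.2917 = 4.4917
CI: x̄ ± margin = 118 ± 4.4917
CI: (113.5083, 122.4917)

Answer: (113.5083, 122.4917)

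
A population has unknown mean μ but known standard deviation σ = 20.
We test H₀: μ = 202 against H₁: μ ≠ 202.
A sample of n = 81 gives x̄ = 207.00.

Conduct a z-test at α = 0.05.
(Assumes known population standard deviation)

Answer: z = 2.2500, reject H₀

Derivation:
Standard error: SE = σ/√n = 20/√81 = 2.2222
z-statistic: z = (x̄ - μ₀)/SE = (207.00 - 202)/2.2222 = 2.2500
Critical value: ±1.960
p-value = 0.0244
Decision: reject H₀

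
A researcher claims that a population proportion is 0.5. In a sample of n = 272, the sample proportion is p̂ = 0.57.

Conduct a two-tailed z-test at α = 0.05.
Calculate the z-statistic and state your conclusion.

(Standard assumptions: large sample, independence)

H₀: p = 0.5, H₁: p ≠ 0.5
Standard error: SE = √(p₀(1-p₀)/n) = √(0.5×0.5/272) = 0.030317
z-statistic: z = (p̂ - p₀)/SE = (0.57 - 0.5)/0.030317 = 2.3089
Critical value: z_0.025 = ±1.960
p-value = 0.0209
Decision: reject H₀ at α = 0.05

Answer: z = 2.3089, reject H₀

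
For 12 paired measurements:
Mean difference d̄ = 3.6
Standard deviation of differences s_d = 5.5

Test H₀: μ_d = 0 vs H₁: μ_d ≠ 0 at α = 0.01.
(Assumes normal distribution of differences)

Answer: t = 2.2674, fail to reject H₀

Derivation:
df = n - 1 = 11
SE = s_d/√n = 5.5/√12 = 1.5877
t = d̄/SE = 3.6/1.5877 = 2.2674
Critical value: t_{0.005,11} = ±3.106
p-value ≈ 0.0445
Decision: fail to reject H₀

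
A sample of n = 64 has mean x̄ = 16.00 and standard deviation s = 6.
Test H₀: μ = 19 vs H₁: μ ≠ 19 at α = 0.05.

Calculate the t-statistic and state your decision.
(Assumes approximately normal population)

df = n - 1 = 63
SE = s/√n = 6/√64 = 0.7500
t = (x̄ - μ₀)/SE = (16.00 - 19)/0.7500 = -4.0000
Critical value: t_{0.025,63} = ±1.998
p-value ≈ 0.0002
Decision: reject H₀

Answer: t = -4.0000, reject H₀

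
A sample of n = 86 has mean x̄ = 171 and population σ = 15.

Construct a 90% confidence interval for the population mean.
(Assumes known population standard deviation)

Answer: (168.3392, 173.6608)

Derivation:
Confidence level: 90%, α = 0.1
z_0.05 = 1.645
SE = σ/√n = 15/√86 = 1.6175
Margin of error = 1.645 × 1.6175 = 2.6608
CI: x̄ ± margin = 171 ± 2.6608
CI: (168.3392, 173.6608)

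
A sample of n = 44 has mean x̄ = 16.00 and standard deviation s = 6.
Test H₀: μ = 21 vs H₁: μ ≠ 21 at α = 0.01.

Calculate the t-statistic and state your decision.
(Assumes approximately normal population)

Answer: t = -5.5279, reject H₀

Derivation:
df = n - 1 = 43
SE = s/√n = 6/√44 = 0.9045
t = (x̄ - μ₀)/SE = (16.00 - 21)/0.9045 = -5.5279
Critical value: t_{0.005,43} = ±2.695
p-value < 0.0001
Decision: reject H₀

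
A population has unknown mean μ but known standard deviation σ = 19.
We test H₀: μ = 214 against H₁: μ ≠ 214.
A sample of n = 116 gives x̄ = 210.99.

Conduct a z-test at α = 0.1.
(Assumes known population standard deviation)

Answer: z = -1.7063, reject H₀

Derivation:
Standard error: SE = σ/√n = 19/√116 = 1.7641
z-statistic: z = (x̄ - μ₀)/SE = (210.99 - 214)/1.7641 = -1.7063
Critical value: ±1.645
p-value = 0.0880
Decision: reject H₀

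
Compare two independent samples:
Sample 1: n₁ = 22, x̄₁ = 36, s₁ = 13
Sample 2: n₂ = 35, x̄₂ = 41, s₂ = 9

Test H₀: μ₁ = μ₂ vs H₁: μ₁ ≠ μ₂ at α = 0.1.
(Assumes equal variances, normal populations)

Pooled variance: s²_p = [21×13² + 34×9²]/(55) = 114.6000
s_p = 10.7051
SE = s_p×√(1/n₁ + 1/n₂) = 10.7051×√(1/22 + 1/35) = 2.9126
t = (x̄₁ - x̄₂)/SE = (36 - 41)/2.9126 = -1.7167
df = 55, t-critical = ±1.673
Decision: reject H₀

Answer: t = -1.7167, reject H₀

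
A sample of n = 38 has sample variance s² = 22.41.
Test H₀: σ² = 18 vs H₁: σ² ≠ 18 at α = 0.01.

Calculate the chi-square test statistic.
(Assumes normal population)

df = n - 1 = 37
χ² = (n-1)s²/σ₀² = 37×22.41/18 = 46.0650
Critical values: χ²_{0.995,37} = 18.586, χ²_{0.005,37} = 62.883
Rejection region: χ² < 18.586 or χ² > 62.883
Decision: fail to reject H₀

Answer: χ² = 46.0650, fail to reject H₀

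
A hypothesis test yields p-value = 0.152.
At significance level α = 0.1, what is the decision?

Answer: fail to reject H₀

Derivation:
Compare p-value to α:
0.152 ≥ 0.1
Decision: fail to reject H₀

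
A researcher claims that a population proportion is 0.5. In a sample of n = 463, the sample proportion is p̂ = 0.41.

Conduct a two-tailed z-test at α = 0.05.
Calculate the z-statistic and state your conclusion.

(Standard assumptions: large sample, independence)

H₀: p = 0.5, H₁: p ≠ 0.5
Standard error: SE = √(p₀(1-p₀)/n) = √(0.5×0.5/463) = 0.023237
z-statistic: z = (p̂ - p₀)/SE = (0.41 - 0.5)/0.023237 = -3.8731
Critical value: z_0.025 = ±1.960
p-value = 0.0001
Decision: reject H₀ at α = 0.05

Answer: z = -3.8731, reject H₀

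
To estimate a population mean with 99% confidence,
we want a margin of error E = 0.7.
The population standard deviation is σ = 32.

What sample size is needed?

z_0.005 = 2.576
n = (z×σ/E)² = (2.576×32/0.7)²
n = 13867.4176
Round up: n = 13868

Answer: n = 13868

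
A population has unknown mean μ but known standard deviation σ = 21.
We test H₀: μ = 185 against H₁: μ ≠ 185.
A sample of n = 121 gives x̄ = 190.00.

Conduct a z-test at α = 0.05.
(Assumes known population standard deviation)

Standard error: SE = σ/√n = 21/√121 = 1.9091
z-statistic: z = (x̄ - μ₀)/SE = (190.00 - 185)/1.9091 = 2.6190
Critical value: ±1.960
p-value = 0.0088
Decision: reject H₀

Answer: z = 2.6190, reject H₀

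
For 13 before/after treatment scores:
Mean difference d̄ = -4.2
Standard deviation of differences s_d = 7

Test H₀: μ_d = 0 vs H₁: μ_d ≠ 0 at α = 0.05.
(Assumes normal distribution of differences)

Answer: t = -2.1633, fail to reject H₀

Derivation:
df = n - 1 = 12
SE = s_d/√n = 7/√13 = 1.9415
t = d̄/SE = -4.2/1.9415 = -2.1633
Critical value: t_{0.025,12} = ±2.179
p-value ≈ 0.0514
Decision: fail to reject H₀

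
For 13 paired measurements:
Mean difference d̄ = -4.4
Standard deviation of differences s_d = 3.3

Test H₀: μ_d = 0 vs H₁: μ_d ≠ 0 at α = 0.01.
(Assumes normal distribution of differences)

df = n - 1 = 12
SE = s_d/√n = 3.3/√13 = 0.9153
t = d̄/SE = -4.4/0.9153 = -4.8072
Critical value: t_{0.005,12} = ±3.055
p-value ≈ 0.0004
Decision: reject H₀

Answer: t = -4.8072, reject H₀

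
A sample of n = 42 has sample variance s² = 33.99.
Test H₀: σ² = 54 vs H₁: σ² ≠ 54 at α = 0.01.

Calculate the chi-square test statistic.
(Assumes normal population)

Answer: χ² = 25.8072, fail to reject H₀

Derivation:
df = n - 1 = 41
χ² = (n-1)s²/σ₀² = 41×33.99/54 = 25.8072
Critical values: χ²_{0.995,41} = 21.421, χ²_{0.005,41} = 68.053
Rejection region: χ² < 21.421 or χ² > 68.053
Decision: fail to reject H₀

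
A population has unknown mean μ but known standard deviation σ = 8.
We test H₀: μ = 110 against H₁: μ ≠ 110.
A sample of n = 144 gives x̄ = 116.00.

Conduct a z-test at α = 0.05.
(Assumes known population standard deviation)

Answer: z = 8.9996, reject H₀

Derivation:
Standard error: SE = σ/√n = 8/√144 = 0.6667
z-statistic: z = (x̄ - μ₀)/SE = (116.00 - 110)/0.6667 = 8.9996
Critical value: ±1.960
p-value < 0.0001
Decision: reject H₀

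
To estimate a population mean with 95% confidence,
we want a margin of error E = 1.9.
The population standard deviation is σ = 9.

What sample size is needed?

z_0.025 = 1.960
n = (z×σ/E)² = (1.960×9/1.9)²
n = 86.1966
Round up: n = 87

Answer: n = 87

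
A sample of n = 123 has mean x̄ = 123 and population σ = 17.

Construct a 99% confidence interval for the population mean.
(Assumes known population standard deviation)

Confidence level: 99%, α = 0.01
z_0.005 = 2.576
SE = σ/√n = 17/√123 = 1.5328
Margin of error = 2.576 × 1.5328 = 3.9485
CI: x̄ ± margin = 123 ± 3.9485
CI: (119.0515, 126.9485)

Answer: (119.0515, 126.9485)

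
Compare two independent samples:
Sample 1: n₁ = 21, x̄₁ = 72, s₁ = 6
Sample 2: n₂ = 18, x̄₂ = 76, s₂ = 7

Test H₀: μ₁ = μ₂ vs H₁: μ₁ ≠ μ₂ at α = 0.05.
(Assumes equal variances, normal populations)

Answer: t = -1.9222, fail to reject H₀

Derivation:
Pooled variance: s²_p = [20×6² + 17×7²]/(37) = 41.9730
s_p = 6.4787
SE = s_p×√(1/n₁ + 1/n₂) = 6.4787×√(1/21 + 1/18) = 2.0810
t = (x̄₁ - x̄₂)/SE = (72 - 76)/2.0810 = -1.9222
df = 37, t-critical = ±2.026
Decision: fail to reject H₀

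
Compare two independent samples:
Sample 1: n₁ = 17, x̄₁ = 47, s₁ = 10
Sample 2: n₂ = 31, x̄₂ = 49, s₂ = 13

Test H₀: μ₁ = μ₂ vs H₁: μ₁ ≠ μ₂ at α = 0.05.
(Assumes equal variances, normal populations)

Pooled variance: s²_p = [16×10² + 30×13²]/(46) = 145.0000
s_p = 12.0416
SE = s_p×√(1/n₁ + 1/n₂) = 12.0416×√(1/17 + 1/31) = 3.6341
t = (x̄₁ - x̄₂)/SE = (47 - 49)/3.6341 = -0.5503
df = 46, t-critical = ±2.013
Decision: fail to reject H₀

Answer: t = -0.5503, fail to reject H₀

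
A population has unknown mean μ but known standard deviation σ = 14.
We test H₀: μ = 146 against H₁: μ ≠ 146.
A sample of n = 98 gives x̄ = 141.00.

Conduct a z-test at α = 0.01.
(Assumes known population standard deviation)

Standard error: SE = σ/√n = 14/√98 = 1.4142
z-statistic: z = (x̄ - μ₀)/SE = (141.00 - 146)/1.4142 = -3.5356
Critical value: ±2.576
p-value = 0.0004
Decision: reject H₀

Answer: z = -3.5356, reject H₀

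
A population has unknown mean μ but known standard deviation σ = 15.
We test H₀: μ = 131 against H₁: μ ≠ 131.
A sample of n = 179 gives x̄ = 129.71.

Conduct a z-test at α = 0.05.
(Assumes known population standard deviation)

Answer: z = -1.1506, fail to reject H₀

Derivation:
Standard error: SE = σ/√n = 15/√179 = 1.1212
z-statistic: z = (x̄ - μ₀)/SE = (129.71 - 131)/1.1212 = -1.1506
Critical value: ±1.960
p-value = 0.2499
Decision: fail to reject H₀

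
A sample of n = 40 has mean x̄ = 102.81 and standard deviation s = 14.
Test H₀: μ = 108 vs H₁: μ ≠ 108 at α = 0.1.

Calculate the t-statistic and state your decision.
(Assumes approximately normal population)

df = n - 1 = 39
SE = s/√n = 14/√40 = 2.2136
t = (x̄ - μ₀)/SE = (102.81 - 108)/2.2136 = -2.3446
Critical value: t_{0.05,39} = ±1.685
p-value ≈ 0.0242
Decision: reject H₀

Answer: t = -2.3446, reject H₀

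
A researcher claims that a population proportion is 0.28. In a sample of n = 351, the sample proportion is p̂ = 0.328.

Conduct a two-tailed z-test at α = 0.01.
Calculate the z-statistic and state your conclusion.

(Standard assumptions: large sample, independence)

H₀: p = 0.28, H₁: p ≠ 0.28
Standard error: SE = √(p₀(1-p₀)/n) = √(0.28×0.72/351) = 0.023966
z-statistic: z = (p̂ - p₀)/SE = (0.328 - 0.28)/0.023966 = 2.0028
Critical value: z_0.005 = ±2.576
p-value = 0.0452
Decision: fail to reject H₀ at α = 0.01

Answer: z = 2.0028, fail to reject H₀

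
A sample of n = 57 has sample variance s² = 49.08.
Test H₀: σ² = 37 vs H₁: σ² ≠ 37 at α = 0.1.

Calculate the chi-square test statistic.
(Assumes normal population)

Answer: χ² = 74.2832, fail to reject H₀

Derivation:
df = n - 1 = 56
χ² = (n-1)s²/σ₀² = 56×49.08/37 = 74.2832
Critical values: χ²_{0.95,56} = 39.801, χ²_{0.05,56} = 74.468
Rejection region: χ² < 39.801 or χ² > 74.468
Decision: fail to reject H₀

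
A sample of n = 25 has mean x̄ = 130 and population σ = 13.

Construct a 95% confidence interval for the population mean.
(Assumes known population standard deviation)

Confidence level: 95%, α = 0.05
z_0.025 = 1.960
SE = σ/√n = 13/√25 = 2.6000
Margin of error = 1.960 × 2.6000 = 5.0960
CI: x̄ ± margin = 130 ± 5.0960
CI: (124.9040, 135.0960)

Answer: (124.9040, 135.0960)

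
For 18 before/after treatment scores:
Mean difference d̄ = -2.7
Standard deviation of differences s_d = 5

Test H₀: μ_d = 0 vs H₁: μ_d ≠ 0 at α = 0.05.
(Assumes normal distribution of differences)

Answer: t = -2.2910, reject H₀

Derivation:
df = n - 1 = 17
SE = s_d/√n = 5/√18 = 1.1785
t = d̄/SE = -2.7/1.1785 = -2.2910
Critical value: t_{0.025,17} = ±2.110
p-value ≈ 0.0350
Decision: reject H₀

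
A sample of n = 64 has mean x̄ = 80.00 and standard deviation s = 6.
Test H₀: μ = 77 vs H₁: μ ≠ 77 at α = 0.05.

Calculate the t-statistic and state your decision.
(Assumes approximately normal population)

df = n - 1 = 63
SE = s/√n = 6/√64 = 0.7500
t = (x̄ - μ₀)/SE = (80.00 - 77)/0.7500 = 4.0000
Critical value: t_{0.025,63} = ±1.998
p-value ≈ 0.0002
Decision: reject H₀

Answer: t = 4.0000, reject H₀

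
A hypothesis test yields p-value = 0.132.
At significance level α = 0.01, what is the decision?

Answer: fail to reject H₀

Derivation:
Compare p-value to α:
0.132 ≥ 0.01
Decision: fail to reject H₀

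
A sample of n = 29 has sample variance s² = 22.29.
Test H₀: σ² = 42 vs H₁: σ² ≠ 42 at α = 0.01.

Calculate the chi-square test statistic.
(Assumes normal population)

df = n - 1 = 28
χ² = (n-1)s²/σ₀² = 28×22.29/42 = 14.8600
Critical values: χ²_{0.995,28} = 12.461, χ²_{0.005,28} = 50.993
Rejection region: χ² < 12.461 or χ² > 50.993
Decision: fail to reject H₀

Answer: χ² = 14.8600, fail to reject H₀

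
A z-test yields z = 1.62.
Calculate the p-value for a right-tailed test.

For z = 1.62:
p = P(Z > 1.62) = 1 - Φ(1.62) = 0.0526

Answer: p-value ≈ 0.0526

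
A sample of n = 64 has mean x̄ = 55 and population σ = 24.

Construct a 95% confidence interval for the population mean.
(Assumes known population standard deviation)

Answer: (49.1200, 60.8800)

Derivation:
Confidence level: 95%, α = 0.05
z_0.025 = 1.960
SE = σ/√n = 24/√64 = 3.0000
Margin of error = 1.960 × 3.0000 = 5.8800
CI: x̄ ± margin = 55 ± 5.8800
CI: (49.1200, 60.8800)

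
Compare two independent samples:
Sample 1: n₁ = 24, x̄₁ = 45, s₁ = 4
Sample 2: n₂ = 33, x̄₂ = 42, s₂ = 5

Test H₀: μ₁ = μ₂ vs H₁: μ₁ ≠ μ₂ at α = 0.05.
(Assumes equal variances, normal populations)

Pooled variance: s²_p = [23×4² + 32×5²]/(55) = 21.2364
s_p = 4.6083
SE = s_p×√(1/n₁ + 1/n₂) = 4.6083×√(1/24 + 1/33) = 1.2363
t = (x̄₁ - x̄₂)/SE = (45 - 42)/1.2363 = 2.4266
df = 55, t-critical = ±2.004
Decision: reject H₀

Answer: t = 2.4266, reject H₀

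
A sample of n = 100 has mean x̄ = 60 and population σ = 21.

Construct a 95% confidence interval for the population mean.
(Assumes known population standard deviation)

Confidence level: 95%, α = 0.05
z_0.025 = 1.960
SE = σ/√n = 21/√100 = 2.1000
Margin of error = 1.960 × 2.1000 = 4.1160
CI: x̄ ± margin = 60 ± 4.1160
CI: (55.8840, 64.1160)

Answer: (55.8840, 64.1160)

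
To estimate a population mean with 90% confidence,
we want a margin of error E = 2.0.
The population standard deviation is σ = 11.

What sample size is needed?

z_0.05 = 1.645
n = (z×σ/E)² = (1.645×11/2.0)²
n = 81.8573
Round up: n = 82

Answer: n = 82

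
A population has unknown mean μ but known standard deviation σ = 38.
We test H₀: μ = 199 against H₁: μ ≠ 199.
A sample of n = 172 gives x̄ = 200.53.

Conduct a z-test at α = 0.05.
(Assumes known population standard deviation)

Answer: z = 0.5280, fail to reject H₀

Derivation:
Standard error: SE = σ/√n = 38/√172 = 2.8975
z-statistic: z = (x̄ - μ₀)/SE = (200.53 - 199)/2.8975 = 0.5280
Critical value: ±1.960
p-value = 0.5975
Decision: fail to reject H₀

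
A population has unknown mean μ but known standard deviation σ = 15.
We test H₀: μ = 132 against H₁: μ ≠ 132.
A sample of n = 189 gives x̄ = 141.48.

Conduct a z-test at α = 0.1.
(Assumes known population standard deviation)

Standard error: SE = σ/√n = 15/√189 = 1.0911
z-statistic: z = (x̄ - μ₀)/SE = (141.48 - 132)/1.0911 = 8.6885
Critical value: ±1.645
p-value < 0.0001
Decision: reject H₀

Answer: z = 8.6885, reject H₀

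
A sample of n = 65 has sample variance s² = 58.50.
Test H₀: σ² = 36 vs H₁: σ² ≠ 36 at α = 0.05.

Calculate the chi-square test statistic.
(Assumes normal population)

Answer: χ² = 104.0000, reject H₀

Derivation:
df = n - 1 = 64
χ² = (n-1)s²/σ₀² = 64×58.50/36 = 104.0000
Critical values: χ²_{0.975,64} = 43.776, χ²_{0.025,64} = 88.004
Rejection region: χ² < 43.776 or χ² > 88.004
Decision: reject H₀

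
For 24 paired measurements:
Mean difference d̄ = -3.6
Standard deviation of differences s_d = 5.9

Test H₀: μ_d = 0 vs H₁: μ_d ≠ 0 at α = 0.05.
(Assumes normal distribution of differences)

Answer: t = -2.9893, reject H₀

Derivation:
df = n - 1 = 23
SE = s_d/√n = 5.9/√24 = 1.2043
t = d̄/SE = -3.6/1.2043 = -2.9893
Critical value: t_{0.025,23} = ±2.069
p-value ≈ 0.0066
Decision: reject H₀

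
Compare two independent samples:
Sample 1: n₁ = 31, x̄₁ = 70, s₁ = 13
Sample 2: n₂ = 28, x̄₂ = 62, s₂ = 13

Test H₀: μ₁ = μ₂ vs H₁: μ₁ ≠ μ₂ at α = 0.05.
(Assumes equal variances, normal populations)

Answer: t = 2.3604, reject H₀

Derivation:
Pooled variance: s²_p = [30×13² + 27×13²]/(57) = 169.0000
s_p = 13.0000
SE = s_p×√(1/n₁ + 1/n₂) = 13.0000×√(1/31 + 1/28) = 3.3893
t = (x̄₁ - x̄₂)/SE = (70 - 62)/3.3893 = 2.3604
df = 57, t-critical = ±2.002
Decision: reject H₀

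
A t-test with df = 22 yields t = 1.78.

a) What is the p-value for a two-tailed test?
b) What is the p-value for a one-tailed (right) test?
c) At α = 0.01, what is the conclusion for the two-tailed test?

Using t-distribution with df = 22:
a) Two-tailed: p = 2×P(T > 1.78) = 0.0889
b) One-tailed: p = P(T > 1.78) = 0.0444
c) 0.0889 ≥ 0.01, fail to reject H₀

Answer: a) 0.0889, b) 0.0444, c) fail to reject H₀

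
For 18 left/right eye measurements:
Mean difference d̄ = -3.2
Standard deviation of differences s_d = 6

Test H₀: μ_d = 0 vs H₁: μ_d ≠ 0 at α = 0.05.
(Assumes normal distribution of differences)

Answer: t = -2.2628, reject H₀

Derivation:
df = n - 1 = 17
SE = s_d/√n = 6/√18 = 1.4142
t = d̄/SE = -3.2/1.4142 = -2.2628
Critical value: t_{0.025,17} = ±2.110
p-value ≈ 0.0370
Decision: reject H₀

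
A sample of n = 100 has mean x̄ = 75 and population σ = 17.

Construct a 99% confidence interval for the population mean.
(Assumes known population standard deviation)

Confidence level: 99%, α = 0.01
z_0.005 = 2.576
SE = σ/√n = 17/√100 = 1.7000
Margin of error = 2.576 × 1.7000 = 4.3792
CI: x̄ ± margin = 75 ± 4.3792
CI: (70.6208, 79.3792)

Answer: (70.6208, 79.3792)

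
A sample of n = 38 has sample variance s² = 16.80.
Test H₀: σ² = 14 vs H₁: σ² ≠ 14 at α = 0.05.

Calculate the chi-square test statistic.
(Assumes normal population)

Answer: χ² = 44.4000, fail to reject H₀

Derivation:
df = n - 1 = 37
χ² = (n-1)s²/σ₀² = 37×16.80/14 = 44.4000
Critical values: χ²_{0.975,37} = 22.106, χ²_{0.025,37} = 55.668
Rejection region: χ² < 22.106 or χ² > 55.668
Decision: fail to reject H₀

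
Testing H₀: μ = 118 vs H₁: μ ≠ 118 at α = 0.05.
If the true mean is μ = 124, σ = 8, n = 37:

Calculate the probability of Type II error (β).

SE = σ/√n = 8/√37 = 1.3152
Critical values: μ₀ ± z_0.025×SE = 118 ± 1.960×1.3152
Acceptance region: (115.4222, 120.5778)
Under H₁ (μ = 124): z_high = (120.5778 - 124)/1.3152 = -2.6020, z_low = (115.4222 - 124)/1.3152 = -6.5220
β = P(not reject | H₁) = Φ(-2.6020) - Φ(-6.5220) ≈ 0.0046

Answer: β ≈ 0.0046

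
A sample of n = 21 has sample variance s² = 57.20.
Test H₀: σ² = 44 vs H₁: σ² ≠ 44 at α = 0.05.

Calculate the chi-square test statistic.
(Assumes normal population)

Answer: χ² = 26.0000, fail to reject H₀

Derivation:
df = n - 1 = 20
χ² = (n-1)s²/σ₀² = 20×57.20/44 = 26.0000
Critical values: χ²_{0.975,20} = 9.591, χ²_{0.025,20} = 34.170
Rejection region: χ² < 9.591 or χ² > 34.170
Decision: fail to reject H₀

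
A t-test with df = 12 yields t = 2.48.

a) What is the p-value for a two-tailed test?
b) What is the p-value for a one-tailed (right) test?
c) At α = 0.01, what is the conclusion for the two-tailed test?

Using t-distribution with df = 12:
a) Two-tailed: p = 2×P(T > 2.48) = 0.0290
b) One-tailed: p = P(T > 2.48) = 0.0145
c) 0.0290 ≥ 0.01, fail to reject H₀

Answer: a) 0.0290, b) 0.0145, c) fail to reject H₀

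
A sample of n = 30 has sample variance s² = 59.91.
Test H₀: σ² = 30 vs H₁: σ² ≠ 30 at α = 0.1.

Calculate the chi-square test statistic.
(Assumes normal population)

df = n - 1 = 29
χ² = (n-1)s²/σ₀² = 29×59.91/30 = 57.9130
Critical values: χ²_{0.95,29} = 17.708, χ²_{0.05,29} = 42.557
Rejection region: χ² < 17.708 or χ² > 42.557
Decision: reject H₀

Answer: χ² = 57.9130, reject H₀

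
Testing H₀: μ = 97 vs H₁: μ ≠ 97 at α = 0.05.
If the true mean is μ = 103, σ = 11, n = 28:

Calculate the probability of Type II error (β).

SE = σ/√n = 11/√28 = 2.0788
Critical values: μ₀ ± z_0.025×SE = 97 ± 1.960×2.0788
Acceptance region: (92.9256, 101.0744)
Under H₁ (μ = 103): z_high = (101.0744 - 103)/2.0788 = -0.9263, z_low = (92.9256 - 103)/2.0788 = -4.8463
β = P(not reject | H₁) = Φ(-0.9263) - Φ(-4.8463) ≈ 0.1771

Answer: β ≈ 0.1771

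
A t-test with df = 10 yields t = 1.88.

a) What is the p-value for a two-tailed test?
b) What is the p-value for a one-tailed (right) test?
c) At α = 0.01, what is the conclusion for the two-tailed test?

Using t-distribution with df = 10:
a) Two-tailed: p = 2×P(T > 1.88) = 0.0895
b) One-tailed: p = P(T > 1.88) = 0.0448
c) 0.0895 ≥ 0.01, fail to reject H₀

Answer: a) 0.0895, b) 0.0448, c) fail to reject H₀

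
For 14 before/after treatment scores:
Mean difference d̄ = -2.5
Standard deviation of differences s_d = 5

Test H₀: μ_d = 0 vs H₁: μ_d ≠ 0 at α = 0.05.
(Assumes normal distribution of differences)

Answer: t = -1.8708, fail to reject H₀

Derivation:
df = n - 1 = 13
SE = s_d/√n = 5/√14 = 1.3363
t = d̄/SE = -2.5/1.3363 = -1.8708
Critical value: t_{0.025,13} = ±2.160
p-value ≈ 0.0841
Decision: fail to reject H₀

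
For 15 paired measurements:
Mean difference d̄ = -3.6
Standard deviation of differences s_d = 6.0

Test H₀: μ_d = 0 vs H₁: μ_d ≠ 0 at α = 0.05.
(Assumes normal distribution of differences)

Answer: t = -2.3238, reject H₀

Derivation:
df = n - 1 = 14
SE = s_d/√n = 6.0/√15 = 1.5492
t = d̄/SE = -3.6/1.5492 = -2.3238
Critical value: t_{0.025,14} = ±2.145
p-value ≈ 0.0357
Decision: reject H₀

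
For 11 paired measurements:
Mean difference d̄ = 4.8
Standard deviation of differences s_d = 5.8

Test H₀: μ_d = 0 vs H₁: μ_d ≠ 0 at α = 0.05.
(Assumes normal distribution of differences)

Answer: t = 2.7447, reject H₀

Derivation:
df = n - 1 = 10
SE = s_d/√n = 5.8/√11 = 1.7488
t = d̄/SE = 4.8/1.7488 = 2.7447
Critical value: t_{0.025,10} = ±2.228
p-value ≈ 0.0207
Decision: reject H₀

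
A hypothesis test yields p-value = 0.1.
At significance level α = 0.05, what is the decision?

Answer: fail to reject H₀

Derivation:
Compare p-value to α:
0.1 ≥ 0.05
Decision: fail to reject H₀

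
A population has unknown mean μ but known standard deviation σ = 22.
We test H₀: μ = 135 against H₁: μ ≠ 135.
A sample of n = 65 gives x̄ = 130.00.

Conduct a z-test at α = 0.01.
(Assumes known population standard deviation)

Answer: z = -1.8323, fail to reject H₀

Derivation:
Standard error: SE = σ/√n = 22/√65 = 2.7288
z-statistic: z = (x̄ - μ₀)/SE = (130.00 - 135)/2.7288 = -1.8323
Critical value: ±2.576
p-value = 0.0669
Decision: fail to reject H₀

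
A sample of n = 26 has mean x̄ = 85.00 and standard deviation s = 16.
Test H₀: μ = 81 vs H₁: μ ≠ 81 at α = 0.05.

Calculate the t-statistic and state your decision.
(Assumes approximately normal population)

df = n - 1 = 25
SE = s/√n = 16/√26 = 3.1379
t = (x̄ - μ₀)/SE = (85.00 - 81)/3.1379 = 1.2747
Critical value: t_{0.025,25} = ±2.060
p-value ≈ 0.2141
Decision: fail to reject H₀

Answer: t = 1.2747, fail to reject H₀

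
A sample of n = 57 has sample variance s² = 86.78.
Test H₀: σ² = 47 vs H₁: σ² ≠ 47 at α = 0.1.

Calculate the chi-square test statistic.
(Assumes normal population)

df = n - 1 = 56
χ² = (n-1)s²/σ₀² = 56×86.78/47 = 103.3974
Critical values: χ²_{0.95,56} = 39.801, χ²_{0.05,56} = 74.468
Rejection region: χ² < 39.801 or χ² > 74.468
Decision: reject H₀

Answer: χ² = 103.3974, reject H₀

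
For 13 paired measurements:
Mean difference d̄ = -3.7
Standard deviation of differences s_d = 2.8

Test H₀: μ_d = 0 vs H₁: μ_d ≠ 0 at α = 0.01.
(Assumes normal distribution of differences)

df = n - 1 = 12
SE = s_d/√n = 2.8/√13 = 0.7766
t = d̄/SE = -3.7/0.7766 = -4.7644
Critical value: t_{0.005,12} = ±3.055
p-value ≈ 0.0005
Decision: reject H₀

Answer: t = -4.7644, reject H₀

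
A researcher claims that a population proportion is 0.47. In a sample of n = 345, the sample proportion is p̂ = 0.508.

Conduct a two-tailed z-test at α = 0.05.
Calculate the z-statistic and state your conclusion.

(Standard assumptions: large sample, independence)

H₀: p = 0.47, H₁: p ≠ 0.47
Standard error: SE = √(p₀(1-p₀)/n) = √(0.47×0.53/345) = 0.026871
z-statistic: z = (p̂ - p₀)/SE = (0.508 - 0.47)/0.026871 = 1.4142
Critical value: z_0.025 = ±1.960
p-value = 0.1573
Decision: fail to reject H₀ at α = 0.05

Answer: z = 1.4142, fail to reject H₀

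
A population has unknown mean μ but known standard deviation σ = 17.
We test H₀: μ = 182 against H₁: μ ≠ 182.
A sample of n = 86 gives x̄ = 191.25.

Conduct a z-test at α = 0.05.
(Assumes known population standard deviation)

Standard error: SE = σ/√n = 17/√86 = 1.8332
z-statistic: z = (x̄ - μ₀)/SE = (191.25 - 182)/1.8332 = 5.0458
Critical value: ±1.960
p-value < 0.0001
Decision: reject H₀

Answer: z = 5.0458, reject H₀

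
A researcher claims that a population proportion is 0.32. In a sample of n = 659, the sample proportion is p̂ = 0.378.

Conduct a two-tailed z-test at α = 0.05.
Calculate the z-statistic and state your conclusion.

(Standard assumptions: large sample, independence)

Answer: z = 3.1919, reject H₀

Derivation:
H₀: p = 0.32, H₁: p ≠ 0.32
Standard error: SE = √(p₀(1-p₀)/n) = √(0.32×0.68/659) = 0.018171
z-statistic: z = (p̂ - p₀)/SE = (0.378 - 0.32)/0.018171 = 3.1919
Critical value: z_0.025 = ±1.960
p-value = 0.0014
Decision: reject H₀ at α = 0.05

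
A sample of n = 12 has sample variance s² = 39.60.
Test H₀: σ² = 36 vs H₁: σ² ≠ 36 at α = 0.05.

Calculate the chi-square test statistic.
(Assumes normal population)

df = n - 1 = 11
χ² = (n-1)s²/σ₀² = 11×39.60/36 = 12.1000
Critical values: χ²_{0.975,11} = 3.816, χ²_{0.025,11} = 21.920
Rejection region: χ² < 3.816 or χ² > 21.920
Decision: fail to reject H₀

Answer: χ² = 12.1000, fail to reject H₀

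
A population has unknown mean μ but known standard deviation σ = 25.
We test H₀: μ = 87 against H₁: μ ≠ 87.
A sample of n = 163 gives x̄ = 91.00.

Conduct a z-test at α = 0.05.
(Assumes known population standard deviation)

Standard error: SE = σ/√n = 25/√163 = 1.9582
z-statistic: z = (x̄ - μ₀)/SE = (91.00 - 87)/1.9582 = 2.0427
Critical value: ±1.960
p-value = 0.0411
Decision: reject H₀

Answer: z = 2.0427, reject H₀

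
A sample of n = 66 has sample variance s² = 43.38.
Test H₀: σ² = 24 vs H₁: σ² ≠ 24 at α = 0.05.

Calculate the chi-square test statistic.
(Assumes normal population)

df = n - 1 = 65
χ² = (n-1)s²/σ₀² = 65×43.38/24 = 117.4875
Critical values: χ²_{0.975,65} = 44.603, χ²_{0.025,65} = 89.177
Rejection region: χ² < 44.603 or χ² > 89.177
Decision: reject H₀

Answer: χ² = 117.4875, reject H₀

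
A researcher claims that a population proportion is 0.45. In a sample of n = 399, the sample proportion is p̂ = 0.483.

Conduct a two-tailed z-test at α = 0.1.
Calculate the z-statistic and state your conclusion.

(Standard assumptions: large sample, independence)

H₀: p = 0.45, H₁: p ≠ 0.45
Standard error: SE = √(p₀(1-p₀)/n) = √(0.45×0.55/399) = 0.024906
z-statistic: z = (p̂ - p₀)/SE = (0.483 - 0.45)/0.024906 = 1.3250
Critical value: z_0.05 = ±1.645
p-value = 0.1852
Decision: fail to reject H₀ at α = 0.1

Answer: z = 1.3250, fail to reject H₀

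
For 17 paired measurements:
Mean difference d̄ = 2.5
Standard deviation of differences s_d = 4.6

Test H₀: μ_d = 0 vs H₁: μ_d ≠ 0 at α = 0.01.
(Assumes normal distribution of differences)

df = n - 1 = 16
SE = s_d/√n = 4.6/√17 = 1.1157
t = d̄/SE = 2.5/1.1157 = 2.2407
Critical value: t_{0.005,16} = ±2.921
p-value ≈ 0.0396
Decision: fail to reject H₀

Answer: t = 2.2407, fail to reject H₀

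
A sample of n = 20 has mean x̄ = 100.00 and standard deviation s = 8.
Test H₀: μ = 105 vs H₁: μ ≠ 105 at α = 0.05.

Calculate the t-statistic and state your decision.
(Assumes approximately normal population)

Answer: t = -2.7950, reject H₀

Derivation:
df = n - 1 = 19
SE = s/√n = 8/√20 = 1.7889
t = (x̄ - μ₀)/SE = (100.00 - 105)/1.7889 = -2.7950
Critical value: t_{0.025,19} = ±2.093
p-value ≈ 0.0115
Decision: reject H₀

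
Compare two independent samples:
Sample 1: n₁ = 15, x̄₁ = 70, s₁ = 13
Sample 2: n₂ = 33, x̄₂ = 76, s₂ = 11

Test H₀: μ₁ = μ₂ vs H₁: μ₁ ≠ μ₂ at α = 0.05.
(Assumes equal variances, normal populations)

Pooled variance: s²_p = [14×13² + 32×11²]/(46) = 135.6087
s_p = 11.6451
SE = s_p×√(1/n₁ + 1/n₂) = 11.6451×√(1/15 + 1/33) = 3.6263
t = (x̄₁ - x̄₂)/SE = (70 - 76)/3.6263 = -1.6546
df = 46, t-critical = ±2.013
Decision: fail to reject H₀

Answer: t = -1.6546, fail to reject H₀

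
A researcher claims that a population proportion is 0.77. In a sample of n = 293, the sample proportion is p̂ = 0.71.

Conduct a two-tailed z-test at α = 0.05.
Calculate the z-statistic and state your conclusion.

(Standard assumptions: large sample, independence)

Answer: z = -2.4405, reject H₀

Derivation:
H₀: p = 0.77, H₁: p ≠ 0.77
Standard error: SE = √(p₀(1-p₀)/n) = √(0.77×0.23/293) = 0.024585
z-statistic: z = (p̂ - p₀)/SE = (0.71 - 0.77)/0.024585 = -2.4405
Critical value: z_0.025 = ±1.960
p-value = 0.0147
Decision: reject H₀ at α = 0.05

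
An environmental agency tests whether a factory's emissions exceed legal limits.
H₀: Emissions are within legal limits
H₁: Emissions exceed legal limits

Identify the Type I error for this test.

Answer: Citing a compliant factory for excess emissions

Derivation:
Type I error (α): Rejecting H₀ when H₀ is true
Type II error (β): Failing to reject H₀ when H₁ is true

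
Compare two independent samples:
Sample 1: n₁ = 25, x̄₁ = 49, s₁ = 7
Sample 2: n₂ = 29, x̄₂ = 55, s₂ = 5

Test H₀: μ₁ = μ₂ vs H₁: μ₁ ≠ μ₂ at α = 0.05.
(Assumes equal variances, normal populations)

Pooled variance: s²_p = [24×7² + 28×5²]/(52) = 36.0769
s_p = 6.0064
SE = s_p×√(1/n₁ + 1/n₂) = 6.0064×√(1/25 + 1/29) = 1.6392
t = (x̄₁ - x̄₂)/SE = (49 - 55)/1.6392 = -3.6603
df = 52, t-critical = ±2.007
Decision: reject H₀

Answer: t = -3.6603, reject H₀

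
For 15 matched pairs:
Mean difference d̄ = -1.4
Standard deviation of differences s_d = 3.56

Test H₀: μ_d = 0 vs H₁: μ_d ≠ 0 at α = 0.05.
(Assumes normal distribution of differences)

Answer: t = -1.5231, fail to reject H₀

Derivation:
df = n - 1 = 14
SE = s_d/√n = 3.56/√15 = 0.9192
t = d̄/SE = -1.4/0.9192 = -1.5231
Critical value: t_{0.025,14} = ±2.145
p-value ≈ 0.1500
Decision: fail to reject H₀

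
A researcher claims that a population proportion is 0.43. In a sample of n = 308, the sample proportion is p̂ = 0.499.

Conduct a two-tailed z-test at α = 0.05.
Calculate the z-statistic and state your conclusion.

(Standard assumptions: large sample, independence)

H₀: p = 0.43, H₁: p ≠ 0.43
Standard error: SE = √(p₀(1-p₀)/n) = √(0.43×0.57/308) = 0.028210
z-statistic: z = (p̂ - p₀)/SE = (0.499 - 0.43)/0.028210 = 2.4459
Critical value: z_0.025 = ±1.960
p-value = 0.0144
Decision: reject H₀ at α = 0.05

Answer: z = 2.4459, reject H₀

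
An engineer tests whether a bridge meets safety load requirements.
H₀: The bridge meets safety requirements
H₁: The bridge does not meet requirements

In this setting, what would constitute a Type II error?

Answer: Declaring an unsafe bridge to be safe

Derivation:
A Type I error (probability α) occurs when we reject a true H₀.
A Type II error (probability β) occurs when we fail to reject a false H₀.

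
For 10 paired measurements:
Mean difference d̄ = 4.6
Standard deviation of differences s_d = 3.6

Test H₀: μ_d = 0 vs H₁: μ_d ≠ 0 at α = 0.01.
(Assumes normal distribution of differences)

df = n - 1 = 9
SE = s_d/√n = 3.6/√10 = 1.1384
t = d̄/SE = 4.6/1.1384 = 4.0408
Critical value: t_{0.005,9} = ±3.250
p-value ≈ 0.0029
Decision: reject H₀

Answer: t = 4.0408, reject H₀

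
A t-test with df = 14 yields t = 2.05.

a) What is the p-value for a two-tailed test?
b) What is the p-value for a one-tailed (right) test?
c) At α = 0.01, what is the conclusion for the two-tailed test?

Answer: a) 0.0596, b) 0.0298, c) fail to reject H₀

Derivation:
Using t-distribution with df = 14:
a) Two-tailed: p = 2×P(T > 2.05) = 0.0596
b) One-tailed: p = P(T > 2.05) = 0.0298
c) 0.0596 ≥ 0.01, fail to reject H₀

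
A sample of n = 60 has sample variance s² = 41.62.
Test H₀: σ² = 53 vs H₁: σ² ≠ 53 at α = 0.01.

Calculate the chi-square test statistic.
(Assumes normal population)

df = n - 1 = 59
χ² = (n-1)s²/σ₀² = 59×41.62/53 = 46.3317
Critical values: χ²_{0.995,59} = 34.770, χ²_{0.005,59} = 90.715
Rejection region: χ² < 34.770 or χ² > 90.715
Decision: fail to reject H₀

Answer: χ² = 46.3317, fail to reject H₀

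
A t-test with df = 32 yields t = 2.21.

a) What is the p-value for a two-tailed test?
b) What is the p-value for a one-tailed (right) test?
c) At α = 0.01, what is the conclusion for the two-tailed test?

Answer: a) 0.0344, b) 0.0172, c) fail to reject H₀

Derivation:
Using t-distribution with df = 32:
a) Two-tailed: p = 2×P(T > 2.21) = 0.0344
b) One-tailed: p = P(T > 2.21) = 0.0172
c) 0.0344 ≥ 0.01, fail to reject H₀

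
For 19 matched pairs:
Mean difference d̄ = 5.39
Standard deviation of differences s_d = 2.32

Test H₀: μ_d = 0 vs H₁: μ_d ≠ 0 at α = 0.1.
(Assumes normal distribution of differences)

df = n - 1 = 18
SE = s_d/√n = 2.32/√19 = 0.5322
t = d̄/SE = 5.39/0.5322 = 10.1278
Critical value: t_{0.05,18} = ±1.734
p-value < 0.0001
Decision: reject H₀

Answer: t = 10.1278, reject H₀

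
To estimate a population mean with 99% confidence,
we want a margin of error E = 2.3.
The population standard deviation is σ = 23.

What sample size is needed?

Answer: n = 664

Derivation:
z_0.005 = 2.576
n = (z×σ/E)² = (2.576×23/2.3)²
n = 663.5776
Round up: n = 664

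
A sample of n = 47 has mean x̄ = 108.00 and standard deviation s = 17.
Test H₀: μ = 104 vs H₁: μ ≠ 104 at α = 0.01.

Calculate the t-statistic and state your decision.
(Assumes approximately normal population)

Answer: t = 1.6131, fail to reject H₀

Derivation:
df = n - 1 = 46
SE = s/√n = 17/√47 = 2.4797
t = (x̄ - μ₀)/SE = (108.00 - 104)/2.4797 = 1.6131
Critical value: t_{0.005,46} = ±2.687
p-value ≈ 0.1136
Decision: fail to reject H₀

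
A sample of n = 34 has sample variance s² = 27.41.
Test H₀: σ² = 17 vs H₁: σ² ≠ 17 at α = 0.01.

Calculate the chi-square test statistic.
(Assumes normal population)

df = n - 1 = 33
χ² = (n-1)s²/σ₀² = 33×27.41/17 = 53.2076
Critical values: χ²_{0.995,33} = 15.815, χ²_{0.005,33} = 57.648
Rejection region: χ² < 15.815 or χ² > 57.648
Decision: fail to reject H₀

Answer: χ² = 53.2076, fail to reject H₀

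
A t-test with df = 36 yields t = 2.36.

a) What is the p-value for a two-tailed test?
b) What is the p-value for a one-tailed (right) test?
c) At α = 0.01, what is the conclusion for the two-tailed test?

Using t-distribution with df = 36:
a) Two-tailed: p = 2×P(T > 2.36) = 0.0238
b) One-tailed: p = P(T > 2.36) = 0.0119
c) 0.0238 ≥ 0.01, fail to reject H₀

Answer: a) 0.0238, b) 0.0119, c) fail to reject H₀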